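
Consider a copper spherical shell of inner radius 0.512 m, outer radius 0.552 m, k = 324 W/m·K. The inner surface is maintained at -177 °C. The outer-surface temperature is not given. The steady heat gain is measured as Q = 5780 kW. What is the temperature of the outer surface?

Series resistances:
  R_copper = (1/0.512 − 1/0.552)/(4πk) = 0.1415/(4π·324) = 3.476×10^-5 K/W
ΣR = 3.476×10^-5 K/W
ΔT = Q·ΣR = 5.78×10^6 × 3.476×10^-5 = 200.9 K
Heat flows inward, so T_out = T_in + ΔT = -177 + 200.9 = 23.9 °C

T_out = 23.9 °C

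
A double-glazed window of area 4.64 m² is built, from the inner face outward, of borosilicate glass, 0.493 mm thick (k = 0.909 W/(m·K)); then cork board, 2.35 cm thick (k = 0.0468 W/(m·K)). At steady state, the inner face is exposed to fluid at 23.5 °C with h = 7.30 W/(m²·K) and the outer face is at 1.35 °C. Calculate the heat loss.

Q = 161 W

Resistance network (inner→outer):
  R_conv,in = 1/(hA) = 1/(7.30·4.64) = 0.02952 K/W
  R_borosilicate glass = L/(kA) = 4.93×10^-4/(0.909·4.64) = 1.169×10^-4 K/W
  R_cork board = L/(kA) = 0.0235/(0.0468·4.64) = 0.1082 K/W
ΣR = 0.02952 + 1.169×10^-4 + 0.1082 = 0.1378 K/W
Q = ΔT/ΣR = (23.5 °C − 1.35 °C)/0.1378 = 161 W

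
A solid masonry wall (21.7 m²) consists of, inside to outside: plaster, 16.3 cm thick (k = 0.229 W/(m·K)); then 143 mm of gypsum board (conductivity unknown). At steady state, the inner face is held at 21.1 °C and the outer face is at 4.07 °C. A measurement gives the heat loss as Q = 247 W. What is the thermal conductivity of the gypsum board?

k = 0.182 W/m·K

ΣR = ΔT/Q = |21.1 − 4.07|/247 = 0.06895 K/W
Known resistances:
  R_plaster = L/(kA) = 0.163/(0.229·21.7) = 0.03280 K/W
R_gypsum board = ΣR − ΣR_known = 0.06895 − 0.03280 = 0.03615 K/W
L/(kA) = 0.03615 ⇒ k = 0.143/(0.03615·21.7) = 0.182 W/m·K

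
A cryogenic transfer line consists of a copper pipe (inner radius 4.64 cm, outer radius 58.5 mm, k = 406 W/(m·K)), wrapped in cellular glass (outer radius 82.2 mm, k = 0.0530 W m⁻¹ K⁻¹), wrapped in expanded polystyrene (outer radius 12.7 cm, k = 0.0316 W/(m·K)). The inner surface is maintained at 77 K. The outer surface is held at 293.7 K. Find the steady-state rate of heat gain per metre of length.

Q' = 67.5 W/m

Series thermal resistances, inner to outer:
  R'_copper = ln(0.0585/0.0464)/(2πk) = 0.2317/(2π·406) = 9.084×10^-5 m·K/W
  R'_cellular glass = ln(0.0822/0.0585)/(2πk) = 0.3401/(2π·0.0530) = 1.021 m·K/W
  R'_expanded polystyrene = ln(0.127/0.0822)/(2πk) = 0.4350/(2π·0.0316) = 2.191 m·K/W
ΣR = 9.084×10^-5 + 1.021 + 2.191 = 3.212 m·K/W
Q' = ΔT/ΣR = (77 K − 293.7 K)/3.212 = -67.5 W/m
(Negative Q' ⇒ heat flows inward; heat gain = 67.5 W/m.)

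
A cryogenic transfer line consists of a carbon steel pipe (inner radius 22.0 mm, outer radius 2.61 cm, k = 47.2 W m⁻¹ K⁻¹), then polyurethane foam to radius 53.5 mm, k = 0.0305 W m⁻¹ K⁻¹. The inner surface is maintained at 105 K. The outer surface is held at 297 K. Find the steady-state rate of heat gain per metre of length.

Treat each layer as a resistance in series:
  R'_carbon steel = ln(0.0261/0.0220)/(2πk) = 0.1709/(2π·47.2) = 5.762×10^-4 m·K/W
  R'_polyurethane foam = ln(0.0535/0.0261)/(2πk) = 0.7177/(2π·0.0305) = 3.745 m·K/W
ΣR = 5.762×10^-4 + 3.745 = 3.746 m·K/W
Q' = ΔT/ΣR = (105 K − 297 K)/3.746 = -51.3 W/m
(Negative Q' ⇒ heat flows inward; heat gain = 51.3 W/m.)

Q' = 51.3 W/m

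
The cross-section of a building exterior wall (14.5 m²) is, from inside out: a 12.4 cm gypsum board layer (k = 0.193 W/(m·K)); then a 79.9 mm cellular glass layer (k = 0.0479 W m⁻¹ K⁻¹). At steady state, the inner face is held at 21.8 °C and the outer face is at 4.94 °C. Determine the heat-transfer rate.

Q = 106 W

Treat each layer as a resistance in series:
  R_gypsum board = L/(kA) = 0.124/(0.193·14.5) = 0.04431 K/W
  R_cellular glass = L/(kA) = 0.0799/(0.0479·14.5) = 0.1150 K/W
ΣR = 0.04431 + 0.1150 = 0.1593 K/W
Q = ΔT/ΣR = (21.8 °C − 4.94 °C)/0.1593 = 106 W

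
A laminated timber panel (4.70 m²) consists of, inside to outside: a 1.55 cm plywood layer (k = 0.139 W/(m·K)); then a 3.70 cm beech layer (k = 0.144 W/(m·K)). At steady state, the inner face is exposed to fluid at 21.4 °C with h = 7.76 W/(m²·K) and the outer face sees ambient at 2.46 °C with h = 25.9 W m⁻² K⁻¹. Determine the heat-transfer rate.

Resistance network (inner→outer):
  R_conv,in = 1/(hA) = 1/(7.76·4.70) = 0.02742 K/W
  R_plywood = L/(kA) = 0.0155/(0.139·4.70) = 0.02373 K/W
  R_beech = L/(kA) = 0.0370/(0.144·4.70) = 0.05467 K/W
  R_conv,out = 1/(hA) = 1/(25.9·4.70) = 0.008215 K/W
ΣR = 0.02742 + 0.02373 + 0.05467 + 0.008215 = 0.1140 K/W
Q = ΔT/ΣR = (21.4 °C − 2.46 °C)/0.1140 = 166 W

Q = 166 W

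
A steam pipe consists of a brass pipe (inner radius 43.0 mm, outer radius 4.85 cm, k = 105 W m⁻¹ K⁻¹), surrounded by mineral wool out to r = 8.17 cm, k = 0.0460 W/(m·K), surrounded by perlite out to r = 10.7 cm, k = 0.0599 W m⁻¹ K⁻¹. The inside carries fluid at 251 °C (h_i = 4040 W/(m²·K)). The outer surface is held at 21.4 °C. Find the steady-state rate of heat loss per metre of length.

Resistance network (inner→outer):
  R'_conv,in = 1/(2πr h) = 1/(2π·0.0430·4040) = 9.162×10^-4 m·K/W
  R'_brass = ln(0.0485/0.0430)/(2πk) = 0.1204/(2π·105) = 1.824×10^-4 m·K/W
  R'_mineral wool = ln(0.0817/0.0485)/(2πk) = 0.5215/(2π·0.0460) = 1.804 m·K/W
  R'_perlite = ln(0.107/0.0817)/(2πk) = 0.2698/(2π·0.0599) = 0.7168 m·K/W
ΣR = 9.162×10^-4 + 1.824×10^-4 + 1.804 + 0.7168 = 2.522 m·K/W
Q' = ΔT/ΣR = (251 °C − 21.4 °C)/2.522 = 91.0 W/m

Q' = 91.0 W/m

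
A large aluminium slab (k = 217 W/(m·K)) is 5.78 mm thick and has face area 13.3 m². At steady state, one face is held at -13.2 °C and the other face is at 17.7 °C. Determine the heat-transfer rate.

Q = kA·ΔT/L = 217 × 13.3 × |-13.2 °C − 17.7 °C| / 0.00578 = 1.54×10^7 W

Q = 15400 kW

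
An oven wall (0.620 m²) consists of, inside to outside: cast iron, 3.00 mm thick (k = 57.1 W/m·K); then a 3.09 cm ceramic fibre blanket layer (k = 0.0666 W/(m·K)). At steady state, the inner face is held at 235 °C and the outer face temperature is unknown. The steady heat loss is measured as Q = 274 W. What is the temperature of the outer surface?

T_out = 29.9 °C

Sum the resistances:
  R_cast iron = L/(kA) = 0.00300/(57.1·0.620) = 8.474×10^-5 K/W
  R_ceramic fibre blanket = L/(kA) = 0.0309/(0.0666·0.620) = 0.7483 K/W
ΣR = 0.7484 K/W
ΔT = Q·ΣR = 274 × 0.7484 = 205.1 K
Heat flows outward, so T_out = T_in − ΔT = 235 − 205.1 = 29.9 °C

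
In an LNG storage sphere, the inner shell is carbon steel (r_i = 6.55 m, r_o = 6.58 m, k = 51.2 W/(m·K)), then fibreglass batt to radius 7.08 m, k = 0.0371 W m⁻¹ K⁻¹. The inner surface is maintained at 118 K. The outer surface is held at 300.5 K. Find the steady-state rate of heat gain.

Series thermal resistances, inner to outer:
  R_carbon steel = (1/6.55 − 1/6.58)/(4πk) = 6.961×10^-4/(4π·51.2) = 1.082×10^-6 K/W
  R_fibreglass batt = (1/6.58 − 1/7.08)/(4πk) = 0.01073/(4π·0.0371) = 0.02302 K/W
ΣR = 1.082×10^-6 + 0.02302 = 0.02302 K/W
Q = ΔT/ΣR = (118 K − 300.5 K)/0.02302 = -7930 W
(Negative Q ⇒ heat flows inward; heat gain = 7930 W.)

Q = 7930 W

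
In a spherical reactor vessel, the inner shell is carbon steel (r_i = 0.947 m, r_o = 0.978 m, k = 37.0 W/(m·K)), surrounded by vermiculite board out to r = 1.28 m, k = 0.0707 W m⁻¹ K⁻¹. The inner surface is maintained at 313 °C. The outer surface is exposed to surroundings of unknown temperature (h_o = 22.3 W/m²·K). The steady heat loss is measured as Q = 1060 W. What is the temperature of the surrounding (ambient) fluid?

Series resistances:
  R_carbon steel = (1/0.947 − 1/0.978)/(4πk) = 0.03347/(4π·37.0) = 7.199×10^-5 K/W
  R_vermiculite board = (1/0.978 − 1/1.28)/(4πk) = 0.2412/(4π·0.0707) = 0.2715 K/W
  R_conv,out = 1/(4πr²h) = 1/(4π·1.28²·22.3) = 0.002178 K/W
ΣR = 0.2738 K/W
ΔT = Q·ΣR = 1060 × 0.2738 = 290.2 K
Heat flows outward, so T_out = T_in − ΔT = 313 − 290.2 = 22.8 °C

T_out = 22.8 °C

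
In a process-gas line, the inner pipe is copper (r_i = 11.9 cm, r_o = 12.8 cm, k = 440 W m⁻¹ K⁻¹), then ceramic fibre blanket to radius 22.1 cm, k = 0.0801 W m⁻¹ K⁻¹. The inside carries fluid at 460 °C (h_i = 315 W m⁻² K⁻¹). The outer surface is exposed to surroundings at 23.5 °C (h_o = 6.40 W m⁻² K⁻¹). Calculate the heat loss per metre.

Q' = 363 W/m

Series thermal resistances, inner to outer:
  R'_conv,in = 1/(2πr h) = 1/(2π·0.119·315) = 0.004246 m·K/W
  R'_copper = ln(0.128/0.119)/(2πk) = 0.07291/(2π·440) = 2.637×10^-5 m·K/W
  R'_ceramic fibre blanket = ln(0.221/0.128)/(2πk) = 0.5461/(2π·0.0801) = 1.085 m·K/W
  R'_conv,out = 1/(2πr h) = 1/(2π·0.221·6.40) = 0.1125 m·K/W
ΣR = 0.004246 + 2.637×10^-5 + 1.085 + 0.1125 = 1.202 m·K/W
Q' = ΔT/ΣR = (460 °C − 23.5 °C)/1.202 = 363 W/m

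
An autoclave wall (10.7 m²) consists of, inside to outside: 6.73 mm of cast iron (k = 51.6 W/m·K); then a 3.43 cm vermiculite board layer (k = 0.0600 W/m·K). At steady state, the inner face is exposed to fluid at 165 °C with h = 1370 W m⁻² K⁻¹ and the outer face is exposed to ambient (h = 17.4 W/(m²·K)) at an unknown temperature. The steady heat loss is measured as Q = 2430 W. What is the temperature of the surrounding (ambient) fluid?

Series resistances:
  R_conv,in = 1/(hA) = 1/(1370·10.7) = 6.822×10^-5 K/W
  R_cast iron = L/(kA) = 0.00673/(51.6·10.7) = 1.219×10^-5 K/W
  R_vermiculite board = L/(kA) = 0.0343/(0.0600·10.7) = 0.05343 K/W
  R_conv,out = 1/(hA) = 1/(17.4·10.7) = 0.005371 K/W
ΣR = 0.05888 K/W
ΔT = Q·ΣR = 2430 × 0.05888 = 143.1 K
Heat flows outward, so T_out = T_in − ΔT = 165 − 143.1 = 21.9 °C

T_out = 21.9 °C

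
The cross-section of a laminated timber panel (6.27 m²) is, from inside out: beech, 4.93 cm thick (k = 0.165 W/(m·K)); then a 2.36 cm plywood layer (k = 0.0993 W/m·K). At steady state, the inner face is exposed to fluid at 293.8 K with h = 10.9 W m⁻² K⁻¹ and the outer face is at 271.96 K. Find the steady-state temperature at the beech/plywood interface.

Series thermal resistances, inner to outer:
  R_conv,in = 1/(hA) = 1/(10.9·6.27) = 0.01463 K/W
  R_beech = L/(kA) = 0.0493/(0.165·6.27) = 0.04765 K/W
  R_plywood = L/(kA) = 0.0236/(0.0993·6.27) = 0.03790 K/W
ΣR = 0.01463 + 0.04765 + 0.03790 = 0.1002 K/W
Q = ΔT/ΣR = (293.8 K − 271.96 K)/0.1002 = 218.0 W
From the inner boundary to the beech/plywood interface, ΣR_partial = 0.06228 K/W.
T_interface = T_in − Q·ΣR_partial = 293.8 K − (218.0)(0.06228) = 280.22 K

T = 280.22 K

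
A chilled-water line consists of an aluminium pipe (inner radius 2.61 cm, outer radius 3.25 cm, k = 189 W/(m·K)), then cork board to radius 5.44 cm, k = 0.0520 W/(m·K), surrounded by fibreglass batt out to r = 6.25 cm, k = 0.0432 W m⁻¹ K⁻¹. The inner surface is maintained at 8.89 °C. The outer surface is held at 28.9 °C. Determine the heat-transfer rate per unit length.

Q' = 9.58 W/m

Resistance network (inner→outer):
  R'_aluminium = ln(0.0325/0.0261)/(2πk) = 0.2193/(2π·189) = 1.847×10^-4 m·K/W
  R'_cork board = ln(0.0544/0.0325)/(2πk) = 0.5151/(2π·0.0520) = 1.577 m·K/W
  R'_fibreglass batt = ln(0.0625/0.0544)/(2πk) = 0.1388/(2π·0.0432) = 0.5114 m·K/W
ΣR = 1.847×10^-4 + 1.577 + 0.5114 = 2.089 m·K/W
Q' = ΔT/ΣR = (8.89 °C − 28.9 °C)/2.089 = -9.58 W/m
(Negative Q' ⇒ heat flows inward; heat gain = 9.58 W/m.)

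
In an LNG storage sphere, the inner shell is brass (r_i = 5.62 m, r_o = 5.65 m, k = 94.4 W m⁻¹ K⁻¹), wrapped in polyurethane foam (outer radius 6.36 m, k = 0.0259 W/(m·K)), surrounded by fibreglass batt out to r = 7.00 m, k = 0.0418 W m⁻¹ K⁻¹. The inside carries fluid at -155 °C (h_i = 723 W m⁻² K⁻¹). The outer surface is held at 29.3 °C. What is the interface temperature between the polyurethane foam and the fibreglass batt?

Resistance network (inner→outer):
  R_conv,in = 1/(4πr²h) = 1/(4π·5.62²·723) = 3.485×10^-6 K/W
  R_brass = (1/5.62 − 1/5.65)/(4πk) = 9.448×10^-4/(4π·94.4) = 7.964×10^-7 K/W
  R_polyurethane foam = (1/5.65 − 1/6.36)/(4πk) = 0.01976/(4π·0.0259) = 0.06071 K/W
  R_fibreglass batt = (1/6.36 − 1/7.00)/(4πk) = 0.01438/(4π·0.0418) = 0.02737 K/W
ΣR = 3.485×10^-6 + 7.964×10^-7 + 0.06071 + 0.02737 = 0.08808 K/W
Q = ΔT/ΣR = (-155 °C − 29.3 °C)/0.08808 = -2092 W
From the inner boundary to the polyurethane foam/fibreglass batt interface, ΣR_partial = 0.06071 K/W.
T_interface = T_in − Q·ΣR_partial = -155 °C − (-2092)(0.06071) = -28.0 °C

T = -28.0 °C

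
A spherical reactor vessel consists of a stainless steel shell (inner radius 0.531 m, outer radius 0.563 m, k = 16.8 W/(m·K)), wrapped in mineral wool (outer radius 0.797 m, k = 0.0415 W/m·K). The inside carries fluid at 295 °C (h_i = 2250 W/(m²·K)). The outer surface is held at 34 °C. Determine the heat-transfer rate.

Q = 261 W

Treat each layer as a resistance in series:
  R_conv,in = 1/(4πr²h) = 1/(4π·0.531²·2250) = 1.254×10^-4 K/W
  R_stainless steel = (1/0.531 − 1/0.563)/(4πk) = 0.1070/(4π·16.8) = 5.070×10^-4 K/W
  R_mineral wool = (1/0.563 − 1/0.797)/(4πk) = 0.5215/(4π·0.0415) = 1.000 K/W
ΣR = 1.254×10^-4 + 5.070×10^-4 + 1.000 = 1.001 K/W
Q = ΔT/ΣR = (295 °C − 34 °C)/1.001 = 261 W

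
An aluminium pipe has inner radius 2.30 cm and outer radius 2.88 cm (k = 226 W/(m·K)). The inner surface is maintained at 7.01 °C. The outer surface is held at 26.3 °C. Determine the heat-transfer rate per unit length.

Q' = 1.22×10^5 W/m

Q' = 2πk·ΔT/ln(r₂/r₁) = 2π × 226 × 19.29 / ln(0.0288/0.0230) = 1.22×10^5 W/m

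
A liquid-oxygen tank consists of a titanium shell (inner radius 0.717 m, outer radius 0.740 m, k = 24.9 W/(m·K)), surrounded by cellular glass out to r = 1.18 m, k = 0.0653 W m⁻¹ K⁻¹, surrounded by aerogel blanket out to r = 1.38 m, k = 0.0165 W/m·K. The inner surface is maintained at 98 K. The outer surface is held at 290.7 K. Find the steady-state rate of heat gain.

Q = 160 W

Resistance network (inner→outer):
  R_titanium = (1/0.717 − 1/0.740)/(4πk) = 0.04335/(4π·24.9) = 1.385×10^-4 K/W
  R_cellular glass = (1/0.740 − 1/1.18)/(4πk) = 0.5039/(4π·0.0653) = 0.6141 K/W
  R_aerogel blanket = (1/1.18 − 1/1.38)/(4πk) = 0.1228/(4π·0.0165) = 0.5923 K/W
ΣR = 1.385×10^-4 + 0.6141 + 0.5923 = 1.207 K/W
Q = ΔT/ΣR = (98 K − 290.7 K)/1.207 = -160 W
(Negative Q ⇒ heat flows inward; heat gain = 160 W.)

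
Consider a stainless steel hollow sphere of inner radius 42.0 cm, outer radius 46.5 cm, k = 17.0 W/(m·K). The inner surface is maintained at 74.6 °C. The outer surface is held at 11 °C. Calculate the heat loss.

Q = 4πk·ΔT/(1/r₁ − 1/r₂) = 4π × 17.0 × 63.6 / (1/0.420 − 1/0.465) = 59000 W

Q = 59.0 kW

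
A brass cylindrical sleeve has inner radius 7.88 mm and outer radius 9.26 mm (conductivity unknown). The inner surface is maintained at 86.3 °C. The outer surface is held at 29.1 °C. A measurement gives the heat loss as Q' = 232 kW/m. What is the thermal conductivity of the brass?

ΣR = ΔT/Q' = |86.3 − 29.1|/2.32×10^5 = 2.466×10^-4 m·K/W
ln(r₂/r₁)/(2πk) = 2.466×10^-4 ⇒ k = 0.1614/(2π·2.466×10^-4) = 104 W/m·K

k = 104 W/m·K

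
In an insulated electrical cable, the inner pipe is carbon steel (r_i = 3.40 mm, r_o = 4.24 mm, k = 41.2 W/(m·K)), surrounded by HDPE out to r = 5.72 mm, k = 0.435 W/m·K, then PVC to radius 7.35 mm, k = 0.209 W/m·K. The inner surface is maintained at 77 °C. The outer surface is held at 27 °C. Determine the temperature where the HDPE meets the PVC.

Series thermal resistances, inner to outer:
  R'_carbon steel = ln(0.00424/0.00340)/(2πk) = 0.2208/(2π·41.2) = 8.529×10^-4 m·K/W
  R'_HDPE = ln(0.00572/0.00424)/(2πk) = 0.2994/(2π·0.435) = 0.1095 m·K/W
  R'_PVC = ln(0.00735/0.00572)/(2πk) = 0.2507/(2π·0.209) = 0.1909 m·K/W
ΣR = 8.529×10^-4 + 0.1095 + 0.1909 = 0.3013 m·K/W
Q' = ΔT/ΣR = (77 °C − 27 °C)/0.3013 = 165.9 W/m
From the inner boundary to the HDPE/PVC interface, ΣR_partial = 0.1104 m·K/W.
T_interface = T_in − Q'·ΣR_partial = 77 °C − (165.9)(0.1104) = 58.7 °C

T = 58.7 °C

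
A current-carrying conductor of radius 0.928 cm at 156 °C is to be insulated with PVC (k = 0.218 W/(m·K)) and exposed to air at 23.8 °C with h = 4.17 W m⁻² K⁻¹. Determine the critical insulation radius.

For a cylinder, r_cr = k_ins/h = 0.218/4.17 = 0.0523 m = 5.23 cm

r_cr = 5.23 cm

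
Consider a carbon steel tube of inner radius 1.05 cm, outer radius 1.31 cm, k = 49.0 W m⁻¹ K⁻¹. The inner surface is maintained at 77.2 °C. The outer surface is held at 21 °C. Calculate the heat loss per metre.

Q' = 78.2 kW/m

Q' = 2πk·ΔT/ln(r₂/r₁) = 2π × 49.0 × 56.2 / ln(0.0131/0.0105) = 78200 W/m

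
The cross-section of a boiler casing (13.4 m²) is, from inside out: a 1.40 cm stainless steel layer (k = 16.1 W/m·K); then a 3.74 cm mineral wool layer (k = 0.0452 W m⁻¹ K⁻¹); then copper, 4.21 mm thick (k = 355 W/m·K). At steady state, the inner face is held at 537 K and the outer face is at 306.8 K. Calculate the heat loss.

Q = 3.72 kW

Series thermal resistances, inner to outer:
  R_stainless steel = L/(kA) = 0.0140/(16.1·13.4) = 6.489×10^-5 K/W
  R_mineral wool = L/(kA) = 0.0374/(0.0452·13.4) = 0.06175 K/W
  R_copper = L/(kA) = 0.00421/(355·13.4) = 8.850×10^-7 K/W
ΣR = 6.489×10^-5 + 0.06175 + 8.850×10^-7 = 0.06182 K/W
Q = ΔT/ΣR = (537 K − 306.8 K)/0.06182 = 3720 W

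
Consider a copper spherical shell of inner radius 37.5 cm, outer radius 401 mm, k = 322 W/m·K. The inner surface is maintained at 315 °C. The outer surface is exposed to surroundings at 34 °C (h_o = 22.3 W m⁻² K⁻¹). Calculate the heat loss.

Resistance network (inner→outer):
  R_copper = (1/0.375 − 1/0.401)/(4πk) = 0.1729/(4π·322) = 4.273×10^-5 K/W
  R_conv,out = 1/(4πr²h) = 1/(4π·0.401²·22.3) = 0.02219 K/W
ΣR = 4.273×10^-5 + 0.02219 = 0.02223 K/W
Q = ΔT/ΣR = (315 °C − 34 °C)/0.02223 = 12600 W

Q = 12600 W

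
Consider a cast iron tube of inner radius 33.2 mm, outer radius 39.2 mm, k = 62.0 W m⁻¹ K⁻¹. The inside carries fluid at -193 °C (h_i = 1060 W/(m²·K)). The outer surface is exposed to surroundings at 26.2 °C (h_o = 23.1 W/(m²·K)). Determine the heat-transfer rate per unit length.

Treat each layer as a resistance in series:
  R'_conv,in = 1/(2πr h) = 1/(2π·0.0332·1060) = 0.004522 m·K/W
  R'_cast iron = ln(0.0392/0.0332)/(2πk) = 0.1661/(2π·62.0) = 4.265×10^-4 m·K/W
  R'_conv,out = 1/(2πr h) = 1/(2π·0.0392·23.1) = 0.1758 m·K/W
ΣR = 0.004522 + 4.265×10^-4 + 0.1758 = 0.1807 m·K/W
Q' = ΔT/ΣR = (-193 °C − 26.2 °C)/0.1807 = -1210 W/m
(Negative Q' ⇒ heat flows inward; heat gain = 1210 W/m.)

Q' = 1210 W/m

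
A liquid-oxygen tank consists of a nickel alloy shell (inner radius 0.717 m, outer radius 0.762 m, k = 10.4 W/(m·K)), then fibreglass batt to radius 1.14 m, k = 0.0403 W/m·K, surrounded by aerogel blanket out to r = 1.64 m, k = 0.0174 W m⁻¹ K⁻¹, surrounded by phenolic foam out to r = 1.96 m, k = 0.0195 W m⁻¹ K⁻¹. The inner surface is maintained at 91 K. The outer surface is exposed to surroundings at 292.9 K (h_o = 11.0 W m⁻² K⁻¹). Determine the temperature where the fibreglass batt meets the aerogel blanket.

Resistance network (inner→outer):
  R_nickel alloy = (1/0.717 − 1/0.762)/(4πk) = 0.08236/(4π·10.4) = 6.302×10^-4 K/W
  R_fibreglass batt = (1/0.762 − 1/1.14)/(4πk) = 0.4351/(4π·0.0403) = 0.8592 K/W
  R_aerogel blanket = (1/1.14 − 1/1.64)/(4πk) = 0.2674/(4π·0.0174) = 1.223 K/W
  R_phenolic foam = (1/1.64 − 1/1.96)/(4πk) = 0.09955/(4π·0.0195) = 0.4063 K/W
  R_conv,out = 1/(4πr²h) = 1/(4π·1.96²·11.0) = 0.001883 K/W
ΣR = 6.302×10^-4 + 0.8592 + 1.223 + 0.4063 + 0.001883 = 2.491 K/W
Q = ΔT/ΣR = (91 K − 292.9 K)/2.491 = -81.05 W
From the inner boundary to the fibreglass batt/aerogel blanket interface, ΣR_partial = 0.8598 K/W.
T_interface = T_in − Q·ΣR_partial = 91 K − (-81.05)(0.8598) = 161 K

T = 161 K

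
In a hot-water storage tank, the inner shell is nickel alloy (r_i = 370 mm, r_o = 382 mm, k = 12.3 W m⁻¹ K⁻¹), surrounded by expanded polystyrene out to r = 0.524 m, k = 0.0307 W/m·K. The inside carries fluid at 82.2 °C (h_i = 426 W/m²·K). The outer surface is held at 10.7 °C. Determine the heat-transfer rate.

Series thermal resistances, inner to outer:
  R_conv,in = 1/(4πr²h) = 1/(4π·0.370²·426) = 0.001365 K/W
  R_nickel alloy = (1/0.370 − 1/0.382)/(4πk) = 0.08490/(4π·12.3) = 5.493×10^-4 K/W
  R_expanded polystyrene = (1/0.382 − 1/0.524)/(4πk) = 0.7094/(4π·0.0307) = 1.839 K/W
ΣR = 0.001365 + 5.493×10^-4 + 1.839 = 1.841 K/W
Q = ΔT/ΣR = (82.2 °C − 10.7 °C)/1.841 = 38.8 W

Q = 38.8 W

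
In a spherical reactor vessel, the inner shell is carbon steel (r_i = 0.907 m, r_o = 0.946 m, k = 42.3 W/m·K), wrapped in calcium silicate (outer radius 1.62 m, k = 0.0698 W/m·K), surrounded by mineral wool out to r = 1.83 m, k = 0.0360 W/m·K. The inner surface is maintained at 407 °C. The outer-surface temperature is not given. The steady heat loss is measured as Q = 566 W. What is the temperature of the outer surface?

T_out = 34.5 °C

Series resistances:
  R_carbon steel = (1/0.907 − 1/0.946)/(4πk) = 0.04545/(4π·42.3) = 8.551×10^-5 K/W
  R_calcium silicate = (1/0.946 − 1/1.62)/(4πk) = 0.4398/(4π·0.0698) = 0.5014 K/W
  R_mineral wool = (1/1.62 − 1/1.83)/(4πk) = 0.07084/(4π·0.0360) = 0.1566 K/W
ΣR = 0.6581 K/W
ΔT = Q·ΣR = 566 × 0.6581 = 372.5 K
Heat flows outward, so T_out = T_in − ΔT = 407 − 372.5 = 34.5 °C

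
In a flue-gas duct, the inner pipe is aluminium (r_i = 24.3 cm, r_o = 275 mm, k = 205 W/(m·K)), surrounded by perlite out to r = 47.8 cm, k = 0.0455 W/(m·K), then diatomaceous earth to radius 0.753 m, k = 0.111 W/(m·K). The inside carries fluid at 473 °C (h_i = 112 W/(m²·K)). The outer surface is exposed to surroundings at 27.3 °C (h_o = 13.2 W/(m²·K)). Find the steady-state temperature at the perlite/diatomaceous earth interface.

Resistance network (inner→outer):
  R'_conv,in = 1/(2πr h) = 1/(2π·0.243·112) = 0.005848 m·K/W
  R'_aluminium = ln(0.275/0.243)/(2πk) = 0.1237/(2π·205) = 9.604×10^-5 m·K/W
  R'_perlite = ln(0.478/0.275)/(2πk) = 0.5528/(2π·0.0455) = 1.934 m·K/W
  R'_diatomaceous earth = ln(0.753/0.478)/(2πk) = 0.4545/(2π·0.111) = 0.6516 m·K/W
  R'_conv,out = 1/(2πr h) = 1/(2π·0.753·13.2) = 0.01601 m·K/W
ΣR = 0.005848 + 9.604×10^-5 + 1.934 + 0.6516 + 0.01601 = 2.608 m·K/W
Q' = ΔT/ΣR = (473 °C − 27.3 °C)/2.608 = 170.9 W/m
From the inner boundary to the perlite/diatomaceous earth interface, ΣR_partial = 1.940 m·K/W.
T_interface = T_in − Q'·ΣR_partial = 473 °C − (170.9)(1.940) = 141 °C

T = 141 °C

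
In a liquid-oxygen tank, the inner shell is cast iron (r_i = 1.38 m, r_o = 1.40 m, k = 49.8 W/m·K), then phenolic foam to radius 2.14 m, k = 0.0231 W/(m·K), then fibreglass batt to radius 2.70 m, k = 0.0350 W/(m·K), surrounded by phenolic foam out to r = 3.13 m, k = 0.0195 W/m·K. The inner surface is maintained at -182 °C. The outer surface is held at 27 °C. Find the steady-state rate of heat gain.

Q = 163 W

Treat each layer as a resistance in series:
  R_cast iron = (1/1.38 − 1/1.40)/(4πk) = 0.01035/(4π·49.8) = 1.654×10^-5 K/W
  R_phenolic foam = (1/1.40 − 1/2.14)/(4πk) = 0.2470/(4π·0.0231) = 0.8509 K/W
  R_fibreglass batt = (1/2.14 − 1/2.70)/(4πk) = 0.09692/(4π·0.0350) = 0.2204 K/W
  R_phenolic foam = (1/2.70 − 1/3.13)/(4πk) = 0.05088/(4π·0.0195) = 0.2076 K/W
ΣR = 1.654×10^-5 + 0.8509 + 0.2204 + 0.2076 = 1.279 K/W
Q = ΔT/ΣR = (-182 °C − 27 °C)/1.279 = -163 W
(Negative Q ⇒ heat flows inward; heat gain = 163 W.)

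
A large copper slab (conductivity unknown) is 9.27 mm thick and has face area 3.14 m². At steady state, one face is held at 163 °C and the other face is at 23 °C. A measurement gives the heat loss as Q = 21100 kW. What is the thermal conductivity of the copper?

ΣR = ΔT/Q = |163 − 23|/2.11×10^7 = 6.635×10^-6 K/W
L/(kA) = 6.635×10^-6 ⇒ k = 0.00927/(6.635×10^-6·3.14) = 445 W/m·K

k = 445 W/m·K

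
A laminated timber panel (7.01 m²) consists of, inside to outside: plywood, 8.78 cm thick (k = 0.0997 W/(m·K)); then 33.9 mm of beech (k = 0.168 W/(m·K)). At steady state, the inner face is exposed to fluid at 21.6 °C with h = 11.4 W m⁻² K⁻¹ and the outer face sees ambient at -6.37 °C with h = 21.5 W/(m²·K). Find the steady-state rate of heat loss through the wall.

Q = 161 W

Treat each layer as a resistance in series:
  R_conv,in = 1/(hA) = 1/(11.4·7.01) = 0.01251 K/W
  R_plywood = L/(kA) = 0.0878/(0.0997·7.01) = 0.1256 K/W
  R_beech = L/(kA) = 0.0339/(0.168·7.01) = 0.02879 K/W
  R_conv,out = 1/(hA) = 1/(21.5·7.01) = 0.006635 K/W
ΣR = 0.01251 + 0.1256 + 0.02879 + 0.006635 = 0.1735 K/W
Q = ΔT/ΣR = (21.6 °C − -6.37 °C)/0.1735 = 161 W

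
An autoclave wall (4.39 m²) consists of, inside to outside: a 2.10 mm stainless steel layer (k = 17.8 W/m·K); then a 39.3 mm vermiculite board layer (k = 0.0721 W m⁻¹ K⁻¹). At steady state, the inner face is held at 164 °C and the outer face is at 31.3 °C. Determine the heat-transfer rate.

Q = 1070 W

Treat each layer as a resistance in series:
  R_stainless steel = L/(kA) = 0.00210/(17.8·4.39) = 2.687×10^-5 K/W
  R_vermiculite board = L/(kA) = 0.0393/(0.0721·4.39) = 0.1242 K/W
ΣR = 2.687×10^-5 + 0.1242 = 0.1242 K/W
Q = ΔT/ΣR = (164 °C − 31.3 °C)/0.1242 = 1070 W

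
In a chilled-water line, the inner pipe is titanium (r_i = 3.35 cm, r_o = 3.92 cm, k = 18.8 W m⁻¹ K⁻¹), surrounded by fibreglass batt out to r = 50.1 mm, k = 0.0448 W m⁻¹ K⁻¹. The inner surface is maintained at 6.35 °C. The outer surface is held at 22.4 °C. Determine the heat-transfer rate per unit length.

Resistance network (inner→outer):
  R'_titanium = ln(0.0392/0.0335)/(2πk) = 0.1571/(2π·18.8) = 0.001330 m·K/W
  R'_fibreglass batt = ln(0.0501/0.0392)/(2πk) = 0.2453/(2π·0.0448) = 0.8716 m·K/W
ΣR = 0.001330 + 0.8716 = 0.8729 m·K/W
Q' = ΔT/ΣR = (6.35 °C − 22.4 °C)/0.8729 = -18.4 W/m
(Negative Q' ⇒ heat flows inward; heat gain = 18.4 W/m.)

Q' = 18.4 W/m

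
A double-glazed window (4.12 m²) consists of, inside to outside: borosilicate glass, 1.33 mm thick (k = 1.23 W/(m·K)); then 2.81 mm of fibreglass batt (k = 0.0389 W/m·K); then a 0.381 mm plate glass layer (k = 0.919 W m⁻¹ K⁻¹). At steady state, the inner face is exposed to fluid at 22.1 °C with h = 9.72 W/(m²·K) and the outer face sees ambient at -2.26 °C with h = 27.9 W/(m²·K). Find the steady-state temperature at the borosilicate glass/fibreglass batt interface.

Series thermal resistances, inner to outer:
  R_conv,in = 1/(hA) = 1/(9.72·4.12) = 0.02497 K/W
  R_borosilicate glass = L/(kA) = 0.00133/(1.23·4.12) = 2.625×10^-4 K/W
  R_fibreglass batt = L/(kA) = 0.00281/(0.0389·4.12) = 0.01753 K/W
  R_plate glass = L/(kA) = 3.81×10^-4/(0.919·4.12) = 1.006×10^-4 K/W
  R_conv,out = 1/(hA) = 1/(27.9·4.12) = 0.008700 K/W
ΣR = 0.02497 + 2.625×10^-4 + 0.01753 + 1.006×10^-4 + 0.008700 = 0.05156 K/W
Q = ΔT/ΣR = (22.1 °C − -2.26 °C)/0.05156 = 472.5 W
From the inner boundary to the borosilicate glass/fibreglass batt interface, ΣR_partial = 0.02523 K/W.
T_interface = T_in − Q·ΣR_partial = 22.1 °C − (472.5)(0.02523) = 10.2 °C

T = 10.2 °C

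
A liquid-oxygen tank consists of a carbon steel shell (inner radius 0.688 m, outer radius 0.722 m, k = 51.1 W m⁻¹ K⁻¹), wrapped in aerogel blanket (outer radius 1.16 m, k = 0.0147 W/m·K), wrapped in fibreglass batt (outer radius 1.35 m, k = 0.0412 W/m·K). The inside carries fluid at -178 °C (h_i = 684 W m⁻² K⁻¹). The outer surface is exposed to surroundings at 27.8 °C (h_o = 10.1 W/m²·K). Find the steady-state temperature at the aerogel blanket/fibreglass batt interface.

T = 11.8 °C

Treat each layer as a resistance in series:
  R_conv,in = 1/(4πr²h) = 1/(4π·0.688²·684) = 2.458×10^-4 K/W
  R_carbon steel = (1/0.688 − 1/0.722)/(4πk) = 0.06845/(4π·51.1) = 1.066×10^-4 K/W
  R_aerogel blanket = (1/0.722 − 1/1.16)/(4πk) = 0.5230/(4π·0.0147) = 2.831 K/W
  R_fibreglass batt = (1/1.16 − 1/1.35)/(4πk) = 0.1213/(4π·0.0412) = 0.2343 K/W
  R_conv,out = 1/(4πr²h) = 1/(4π·1.35²·10.1) = 0.004323 K/W
ΣR = 2.458×10^-4 + 1.066×10^-4 + 2.831 + 0.2343 + 0.004323 = 3.070 K/W
Q = ΔT/ΣR = (-178 °C − 27.8 °C)/3.070 = -67.04 W
From the inner boundary to the aerogel blanket/fibreglass batt interface, ΣR_partial = 2.831 K/W.
T_interface = T_in − Q·ΣR_partial = -178 °C − (-67.04)(2.831) = 11.8 °C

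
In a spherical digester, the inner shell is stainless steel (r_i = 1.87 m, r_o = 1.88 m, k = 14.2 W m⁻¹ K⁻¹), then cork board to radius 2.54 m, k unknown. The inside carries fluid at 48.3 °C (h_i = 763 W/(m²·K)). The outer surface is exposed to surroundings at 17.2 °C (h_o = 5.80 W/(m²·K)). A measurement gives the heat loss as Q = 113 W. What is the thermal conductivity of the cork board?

k = 0.0403 W/m·K

ΣR = ΔT/Q = |48.3 − 17.2|/113 = 0.2752 K/W
Known resistances:
  R_conv,in = 1/(4πr²h) = 1/(4π·1.87²·763) = 2.983×10^-5 K/W
  R_stainless steel = (1/1.87 − 1/1.88)/(4πk) = 0.002844/(4π·14.2) = 1.594×10^-5 K/W
  R_conv,out = 1/(4πr²h) = 1/(4π·2.54²·5.80) = 0.002127 K/W
R_cork board = ΣR − ΣR_known = 0.2752 − 0.002173 = 0.2730 K/W
(1/r₁−1/r₂)/(4πk) = 0.2730 ⇒ k = 0.1382/(4π·0.2730) = 0.0403 W/m·K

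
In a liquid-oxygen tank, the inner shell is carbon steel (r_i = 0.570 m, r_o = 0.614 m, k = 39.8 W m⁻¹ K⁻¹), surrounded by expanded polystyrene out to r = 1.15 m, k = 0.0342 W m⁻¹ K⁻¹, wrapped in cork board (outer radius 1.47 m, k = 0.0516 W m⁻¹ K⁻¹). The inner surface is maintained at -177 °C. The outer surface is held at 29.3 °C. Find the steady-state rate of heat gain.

Q = 100 W

Series thermal resistances, inner to outer:
  R_carbon steel = (1/0.570 − 1/0.614)/(4πk) = 0.1257/(4π·39.8) = 2.514×10^-4 K/W
  R_expanded polystyrene = (1/0.614 − 1/1.15)/(4πk) = 0.7591/(4π·0.0342) = 1.766 K/W
  R_cork board = (1/1.15 − 1/1.47)/(4πk) = 0.1893/(4π·0.0516) = 0.2919 K/W
ΣR = 2.514×10^-4 + 1.766 + 0.2919 = 2.058 K/W
Q = ΔT/ΣR = (-177 °C − 29.3 °C)/2.058 = -100 W
(Negative Q ⇒ heat flows inward; heat gain = 100 W.)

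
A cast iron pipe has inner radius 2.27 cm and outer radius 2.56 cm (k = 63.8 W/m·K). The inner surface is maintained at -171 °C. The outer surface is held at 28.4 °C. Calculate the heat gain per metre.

Q' = 665 kW/m

Q' = 2πk·ΔT/ln(r₂/r₁) = 2π × 63.8 × 199.4 / ln(0.0256/0.0227) = 6.65×10^5 W/m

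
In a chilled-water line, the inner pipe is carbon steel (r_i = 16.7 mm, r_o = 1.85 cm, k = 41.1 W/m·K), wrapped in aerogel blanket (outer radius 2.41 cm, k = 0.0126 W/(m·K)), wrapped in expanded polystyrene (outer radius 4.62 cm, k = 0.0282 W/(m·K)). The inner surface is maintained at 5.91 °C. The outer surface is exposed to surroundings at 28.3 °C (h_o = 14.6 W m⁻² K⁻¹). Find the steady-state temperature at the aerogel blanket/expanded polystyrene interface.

Treat each layer as a resistance in series:
  R'_carbon steel = ln(0.0185/0.0167)/(2πk) = 0.1024/(2π·41.1) = 3.964×10^-4 m·K/W
  R'_aerogel blanket = ln(0.0241/0.0185)/(2πk) = 0.2644/(2π·0.0126) = 3.340 m·K/W
  R'_expanded polystyrene = ln(0.0462/0.0241)/(2πk) = 0.6508/(2π·0.0282) = 3.673 m·K/W
  R'_conv,out = 1/(2πr h) = 1/(2π·0.0462·14.6) = 0.2360 m·K/W
ΣR = 3.964×10^-4 + 3.340 + 3.673 + 0.2360 = 7.249 m·K/W
Q' = ΔT/ΣR = (5.91 °C − 28.3 °C)/7.249 = -3.089 W/m
From the inner boundary to the aerogel blanket/expanded polystyrene interface, ΣR_partial = 3.340 m·K/W.
T_interface = T_in − Q'·ΣR_partial = 5.91 °C − (-3.089)(3.340) = 16.2 °C

T = 16.2 °C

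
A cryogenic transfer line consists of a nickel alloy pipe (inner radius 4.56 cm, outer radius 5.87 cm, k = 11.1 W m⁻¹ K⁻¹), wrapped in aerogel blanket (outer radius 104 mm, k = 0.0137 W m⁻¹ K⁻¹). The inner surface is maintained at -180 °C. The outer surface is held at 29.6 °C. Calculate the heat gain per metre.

Q' = 31.5 W/m

Series thermal resistances, inner to outer:
  R'_nickel alloy = ln(0.0587/0.0456)/(2πk) = 0.2525/(2π·11.1) = 0.003621 m·K/W
  R'_aerogel blanket = ln(0.104/0.0587)/(2πk) = 0.5720/(2π·0.0137) = 6.644 m·K/W
ΣR = 0.003621 + 6.644 = 6.648 m·K/W
Q' = ΔT/ΣR = (-180 °C − 29.6 °C)/6.648 = -31.5 W/m
(Negative Q' ⇒ heat flows inward; heat gain = 31.5 W/m.)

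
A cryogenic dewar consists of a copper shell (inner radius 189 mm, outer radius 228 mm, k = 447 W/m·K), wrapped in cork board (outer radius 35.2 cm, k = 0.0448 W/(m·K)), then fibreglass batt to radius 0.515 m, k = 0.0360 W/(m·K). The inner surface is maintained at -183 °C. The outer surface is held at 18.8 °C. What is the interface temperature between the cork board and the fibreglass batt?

T = -66.0 °C

Treat each layer as a resistance in series:
  R_copper = (1/0.189 − 1/0.228)/(4πk) = 0.9050/(4π·447) = 1.611×10^-4 K/W
  R_cork board = (1/0.228 − 1/0.352)/(4πk) = 1.545/(4π·0.0448) = 2.744 K/W
  R_fibreglass batt = (1/0.352 − 1/0.515)/(4πk) = 0.8992/(4π·0.0360) = 1.988 K/W
ΣR = 1.611×10^-4 + 2.744 + 1.988 = 4.732 K/W
Q = ΔT/ΣR = (-183 °C − 18.8 °C)/4.732 = -42.65 W
From the inner boundary to the cork board/fibreglass batt interface, ΣR_partial = 2.744 K/W.
T_interface = T_in − Q·ΣR_partial = -183 °C − (-42.65)(2.744) = -66.0 °C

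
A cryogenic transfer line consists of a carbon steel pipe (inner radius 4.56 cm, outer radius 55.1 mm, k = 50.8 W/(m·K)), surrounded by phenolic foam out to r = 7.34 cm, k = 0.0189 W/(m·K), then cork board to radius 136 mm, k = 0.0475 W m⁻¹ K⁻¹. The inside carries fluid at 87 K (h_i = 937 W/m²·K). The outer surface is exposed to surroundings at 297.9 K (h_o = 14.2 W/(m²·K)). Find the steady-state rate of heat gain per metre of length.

Q' = 46.2 W/m

Treat each layer as a resistance in series:
  R'_conv,in = 1/(2πr h) = 1/(2π·0.0456·937) = 0.003725 m·K/W
  R'_carbon steel = ln(0.0551/0.0456)/(2πk) = 0.1892/(2π·50.8) = 5.929×10^-4 m·K/W
  R'_phenolic foam = ln(0.0734/0.0551)/(2πk) = 0.2868/(2π·0.0189) = 2.415 m·K/W
  R'_cork board = ln(0.136/0.0734)/(2πk) = 0.6167/(2π·0.0475) = 2.066 m·K/W
  R'_conv,out = 1/(2πr h) = 1/(2π·0.136·14.2) = 0.08241 m·K/W
ΣR = 0.003725 + 5.929×10^-4 + 2.415 + 2.066 + 0.08241 = 4.568 m·K/W
Q' = ΔT/ΣR = (87 K − 297.9 K)/4.568 = -46.2 W/m
(Negative Q' ⇒ heat flows inward; heat gain = 46.2 W/m.)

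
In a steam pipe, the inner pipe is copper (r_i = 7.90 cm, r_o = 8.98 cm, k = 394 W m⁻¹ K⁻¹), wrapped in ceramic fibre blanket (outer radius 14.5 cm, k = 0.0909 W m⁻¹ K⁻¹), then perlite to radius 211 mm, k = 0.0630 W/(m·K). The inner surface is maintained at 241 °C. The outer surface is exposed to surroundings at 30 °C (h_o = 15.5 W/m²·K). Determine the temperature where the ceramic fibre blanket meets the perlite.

Resistance network (inner→outer):
  R'_copper = ln(0.0898/0.0790)/(2πk) = 0.1281/(2π·394) = 5.176×10^-5 m·K/W
  R'_ceramic fibre blanket = ln(0.145/0.0898)/(2πk) = 0.4791/(2π·0.0909) = 0.8389 m·K/W
  R'_perlite = ln(0.211/0.145)/(2πk) = 0.3751/(2π·0.0630) = 0.9477 m·K/W
  R'_conv,out = 1/(2πr h) = 1/(2π·0.211·15.5) = 0.04866 m·K/W
ΣR = 5.176×10^-5 + 0.8389 + 0.9477 + 0.04866 = 1.835 m·K/W
Q' = ΔT/ΣR = (241 °C − 30 °C)/1.835 = 115.0 W/m
From the inner boundary to the ceramic fibre blanket/perlite interface, ΣR_partial = 0.8390 m·K/W.
T_interface = T_in − Q'·ΣR_partial = 241 °C − (115.0)(0.8390) = 145 °C

T = 145 °C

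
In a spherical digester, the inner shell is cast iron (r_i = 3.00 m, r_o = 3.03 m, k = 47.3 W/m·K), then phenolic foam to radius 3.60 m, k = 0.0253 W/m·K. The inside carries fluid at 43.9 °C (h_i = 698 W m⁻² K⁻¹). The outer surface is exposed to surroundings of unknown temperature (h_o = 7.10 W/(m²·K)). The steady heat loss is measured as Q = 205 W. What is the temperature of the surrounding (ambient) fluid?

T_out = 10.0 °C

Series resistances:
  R_conv,in = 1/(4πr²h) = 1/(4π·3.00²·698) = 1.267×10^-5 K/W
  R_cast iron = (1/3.00 − 1/3.03)/(4πk) = 0.003300/(4π·47.3) = 5.552×10^-6 K/W
  R_phenolic foam = (1/3.03 − 1/3.60)/(4πk) = 0.05226/(4π·0.0253) = 0.1644 K/W
  R_conv,out = 1/(4πr²h) = 1/(4π·3.60²·7.10) = 8.648×10^-4 K/W
ΣR = 0.1652 K/W
ΔT = Q·ΣR = 205 × 0.1652 = 33.87 K
Heat flows outward, so T_out = T_in − ΔT = 43.9 − 33.87 = 10.0 °C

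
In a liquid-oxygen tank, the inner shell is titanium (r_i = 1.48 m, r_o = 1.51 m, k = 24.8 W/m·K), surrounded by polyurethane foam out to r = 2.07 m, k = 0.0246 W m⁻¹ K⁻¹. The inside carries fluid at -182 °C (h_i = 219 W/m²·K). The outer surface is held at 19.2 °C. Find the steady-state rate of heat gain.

Q = 347 W

Treat each layer as a resistance in series:
  R_conv,in = 1/(4πr²h) = 1/(4π·1.48²·219) = 1.659×10^-4 K/W
  R_titanium = (1/1.48 − 1/1.51)/(4πk) = 0.01342/(4π·24.8) = 4.307×10^-5 K/W
  R_polyurethane foam = (1/1.51 − 1/2.07)/(4πk) = 0.1792/(4π·0.0246) = 0.5796 K/W
ΣR = 1.659×10^-4 + 4.307×10^-5 + 0.5796 = 0.5798 K/W
Q = ΔT/ΣR = (-182 °C − 19.2 °C)/0.5798 = -347 W
(Negative Q ⇒ heat flows inward; heat gain = 347 W.)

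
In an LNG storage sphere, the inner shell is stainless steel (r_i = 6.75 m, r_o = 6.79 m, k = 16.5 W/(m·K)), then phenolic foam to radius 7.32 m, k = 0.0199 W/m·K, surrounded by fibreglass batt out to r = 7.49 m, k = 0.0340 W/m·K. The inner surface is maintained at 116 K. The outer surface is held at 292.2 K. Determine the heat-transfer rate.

Q = 3.53 kW

Resistance network (inner→outer):
  R_stainless steel = (1/6.75 − 1/6.79)/(4πk) = 8.727×10^-4/(4π·16.5) = 4.209×10^-6 K/W
  R_phenolic foam = (1/6.79 − 1/7.32)/(4πk) = 0.01066/(4π·0.0199) = 0.04264 K/W
  R_fibreglass batt = (1/7.32 − 1/7.49)/(4πk) = 0.003101/(4π·0.0340) = 0.007257 K/W
ΣR = 4.209×10^-6 + 0.04264 + 0.007257 = 0.04990 K/W
Q = ΔT/ΣR = (116 K − 292.2 K)/0.04990 = -3530 W
(Negative Q ⇒ heat flows inward; heat gain = 3530 W.)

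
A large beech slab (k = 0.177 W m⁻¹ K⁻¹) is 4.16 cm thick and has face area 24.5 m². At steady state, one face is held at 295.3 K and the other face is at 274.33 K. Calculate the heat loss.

Q = 2.19 kW

Q = kA·ΔT/L = 0.177 × 24.5 × |295.3 K − 274.33 K| / 0.0416 = 2190 W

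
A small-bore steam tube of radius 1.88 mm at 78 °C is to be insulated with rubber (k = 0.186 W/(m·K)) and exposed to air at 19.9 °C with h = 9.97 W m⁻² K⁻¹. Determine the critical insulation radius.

For a cylinder, r_cr = k_ins/h = 0.186/9.97 = 0.0187 m = 1.87 cm

r_cr = 1.87 cm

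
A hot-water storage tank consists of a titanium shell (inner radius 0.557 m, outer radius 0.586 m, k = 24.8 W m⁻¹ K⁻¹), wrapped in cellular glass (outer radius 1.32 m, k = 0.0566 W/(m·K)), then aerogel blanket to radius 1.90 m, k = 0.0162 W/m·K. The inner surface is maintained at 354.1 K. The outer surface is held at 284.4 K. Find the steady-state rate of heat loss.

Treat each layer as a resistance in series:
  R_titanium = (1/0.557 − 1/0.586)/(4πk) = 0.08885/(4π·24.8) = 2.851×10^-4 K/W
  R_cellular glass = (1/0.586 − 1/1.32)/(4πk) = 0.9489/(4π·0.0566) = 1.334 K/W
  R_aerogel blanket = (1/1.32 − 1/1.90)/(4πk) = 0.2313/(4π·0.0162) = 1.136 K/W
ΣR = 2.851×10^-4 + 1.334 + 1.136 = 2.470 K/W
Q = ΔT/ΣR = (354.1 K − 284.4 K)/2.470 = 28.2 W

Q = 28.2 W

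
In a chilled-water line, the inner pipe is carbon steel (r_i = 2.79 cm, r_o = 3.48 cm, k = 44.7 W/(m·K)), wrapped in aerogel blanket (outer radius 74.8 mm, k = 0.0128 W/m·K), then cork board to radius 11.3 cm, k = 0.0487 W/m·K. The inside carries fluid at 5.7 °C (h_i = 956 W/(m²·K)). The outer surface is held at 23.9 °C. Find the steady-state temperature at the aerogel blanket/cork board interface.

T = 21.6 °C

Treat each layer as a resistance in series:
  R'_conv,in = 1/(2πr h) = 1/(2π·0.0279·956) = 0.005967 m·K/W
  R'_carbon steel = ln(0.0348/0.0279)/(2πk) = 0.2210/(2π·44.7) = 7.868×10^-4 m·K/W
  R'_aerogel blanket = ln(0.0748/0.0348)/(2πk) = 0.7652/(2π·0.0128) = 9.514 m·K/W
  R'_cork board = ln(0.113/0.0748)/(2πk) = 0.4126/(2π·0.0487) = 1.348 m·K/W
ΣR = 0.005967 + 7.868×10^-4 + 9.514 + 1.348 = 10.87 m·K/W
Q' = ΔT/ΣR = (5.7 °C − 23.9 °C)/10.87 = -1.674 W/m
From the inner boundary to the aerogel blanket/cork board interface, ΣR_partial = 9.521 m·K/W.
T_interface = T_in − Q'·ΣR_partial = 5.7 °C − (-1.674)(9.521) = 21.6 °C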